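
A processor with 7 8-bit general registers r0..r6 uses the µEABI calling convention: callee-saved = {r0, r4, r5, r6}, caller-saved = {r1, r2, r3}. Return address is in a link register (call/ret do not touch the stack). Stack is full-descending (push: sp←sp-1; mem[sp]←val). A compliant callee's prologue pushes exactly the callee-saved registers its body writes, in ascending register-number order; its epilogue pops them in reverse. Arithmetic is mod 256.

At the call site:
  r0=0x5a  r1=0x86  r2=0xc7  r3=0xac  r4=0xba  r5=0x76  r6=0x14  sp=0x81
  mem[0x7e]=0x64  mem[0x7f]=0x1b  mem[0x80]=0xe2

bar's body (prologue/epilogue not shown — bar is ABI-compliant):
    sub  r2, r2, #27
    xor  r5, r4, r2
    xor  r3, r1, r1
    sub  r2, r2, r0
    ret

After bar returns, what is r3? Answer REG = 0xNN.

REG = 0x00

prologue: push r5 -> mem[0x80]=0x76, sp=0x80
body[0] sub  r2, r2, #27 -> r2=0xac
body[1] xor  r5, r4, r2 -> r5=0x16
body[2] xor  r3, r1, r1 -> r3=0x00
body[3] sub  r2, r2, r0 -> r2=0x52
epilogue: pop r5=0x76, sp=0x81
r3 is caller-saved -> body value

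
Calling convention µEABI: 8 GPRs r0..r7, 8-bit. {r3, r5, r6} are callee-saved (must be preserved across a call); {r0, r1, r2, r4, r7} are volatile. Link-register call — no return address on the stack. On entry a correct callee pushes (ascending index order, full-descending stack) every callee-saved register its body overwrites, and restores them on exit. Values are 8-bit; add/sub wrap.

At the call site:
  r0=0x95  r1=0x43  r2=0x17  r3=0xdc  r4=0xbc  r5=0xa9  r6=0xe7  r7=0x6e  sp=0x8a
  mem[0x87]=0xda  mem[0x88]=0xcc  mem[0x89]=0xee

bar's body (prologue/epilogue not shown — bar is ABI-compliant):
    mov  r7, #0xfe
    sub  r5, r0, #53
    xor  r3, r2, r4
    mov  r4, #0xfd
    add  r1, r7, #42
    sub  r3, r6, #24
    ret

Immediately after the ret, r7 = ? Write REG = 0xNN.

prologue: push r3 -> mem[0x89]=0xdc, sp=0x89
prologue: push r5 -> mem[0x88]=0xa9, sp=0x88
body[0] mov  r7, #0xfe -> r7=0xfe
body[1] sub  r5, r0, #53 -> r5=0x60
body[2] xor  r3, r2, r4 -> r3=0xab
body[3] mov  r4, #0xfd -> r4=0xfd
body[4] add  r1, r7, #42 -> r1=0x28
body[5] sub  r3, r6, #24 -> r3=0xcf
epilogue: pop r5=0xa9, sp=0x89
epilogue: pop r3=0xdc, sp=0x8a
r7 is caller-saved -> body value

REG = 0xfe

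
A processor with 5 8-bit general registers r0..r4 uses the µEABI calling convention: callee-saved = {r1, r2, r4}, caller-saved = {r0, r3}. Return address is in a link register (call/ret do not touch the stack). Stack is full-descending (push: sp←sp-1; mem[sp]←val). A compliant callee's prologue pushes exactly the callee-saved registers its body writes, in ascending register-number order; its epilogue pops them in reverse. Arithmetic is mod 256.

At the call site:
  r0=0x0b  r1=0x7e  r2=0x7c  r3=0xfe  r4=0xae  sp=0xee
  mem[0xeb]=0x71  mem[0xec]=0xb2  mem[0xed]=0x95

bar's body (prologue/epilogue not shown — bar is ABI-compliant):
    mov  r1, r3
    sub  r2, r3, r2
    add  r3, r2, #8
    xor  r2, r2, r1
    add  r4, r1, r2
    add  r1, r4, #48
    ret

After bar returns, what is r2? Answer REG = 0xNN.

REG = 0x7c

prologue: push r1 → mem[0xed]=0x7e, sp=0xed
prologue: push r2 → mem[0xec]=0x7c, sp=0xec
prologue: push r4 → mem[0xeb]=0xae, sp=0xeb
body[0] mov  r1, r3 → r1=0xfe
body[1] sub  r2, r3, r2 → r2=0x82
body[2] add  r3, r2, #8 → r3=0x8a
body[3] xor  r2, r2, r1 → r2=0x7c
body[4] add  r4, r1, r2 → r4=0x7a
body[5] add  r1, r4, #48 → r1=0xaa
epilogue: pop r4=0xae, sp=0xec
epilogue: pop r2=0x7c, sp=0xed
epilogue: pop r1=0x7e, sp=0xee
r2 is callee-saved → restored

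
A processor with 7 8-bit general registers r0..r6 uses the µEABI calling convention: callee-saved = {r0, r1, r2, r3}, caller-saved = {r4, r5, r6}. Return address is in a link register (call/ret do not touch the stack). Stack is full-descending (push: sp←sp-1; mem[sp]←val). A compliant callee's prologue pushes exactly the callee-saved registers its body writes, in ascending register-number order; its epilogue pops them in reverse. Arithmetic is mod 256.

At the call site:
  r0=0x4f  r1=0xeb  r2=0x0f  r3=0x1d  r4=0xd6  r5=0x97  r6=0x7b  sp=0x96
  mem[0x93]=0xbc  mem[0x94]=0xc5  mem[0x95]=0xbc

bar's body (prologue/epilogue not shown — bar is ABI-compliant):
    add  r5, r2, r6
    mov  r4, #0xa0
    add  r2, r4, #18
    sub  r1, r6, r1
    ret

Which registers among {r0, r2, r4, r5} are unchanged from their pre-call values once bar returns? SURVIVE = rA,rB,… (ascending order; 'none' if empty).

SURVIVE = r0,r2

prologue: push r1 -> mem[0x95]=0xeb, sp=0x95
prologue: push r2 -> mem[0x94]=0x0f, sp=0x94
body[0] add  r5, r2, r6 -> r5=0x8a
body[1] mov  r4, #0xa0 -> r4=0xa0
body[2] add  r2, r4, #18 -> r2=0xb2
body[3] sub  r1, r6, r1 -> r1=0x90
epilogue: pop r2=0x0f, sp=0x95
epilogue: pop r1=0xeb, sp=0x96
r0: callee-saved, written=False
r2: callee-saved, written=True
r4: caller-saved, written=True
r5: caller-saved, written=True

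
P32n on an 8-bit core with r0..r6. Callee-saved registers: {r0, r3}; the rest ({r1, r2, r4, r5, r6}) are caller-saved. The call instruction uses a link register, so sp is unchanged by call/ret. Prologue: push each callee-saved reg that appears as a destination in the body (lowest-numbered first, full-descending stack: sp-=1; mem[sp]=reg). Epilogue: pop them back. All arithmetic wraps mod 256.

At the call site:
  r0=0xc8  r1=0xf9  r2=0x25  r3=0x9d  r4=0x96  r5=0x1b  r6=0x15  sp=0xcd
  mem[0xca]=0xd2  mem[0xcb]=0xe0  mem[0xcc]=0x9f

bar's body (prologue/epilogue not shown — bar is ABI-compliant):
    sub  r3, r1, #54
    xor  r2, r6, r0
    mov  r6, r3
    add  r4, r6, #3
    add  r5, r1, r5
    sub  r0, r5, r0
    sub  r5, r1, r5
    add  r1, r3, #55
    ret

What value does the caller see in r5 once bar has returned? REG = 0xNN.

REG = 0xe5

prologue: push r0 -> mem[0xcc]=0xc8, sp=0xcc
prologue: push r3 -> mem[0xcb]=0x9d, sp=0xcb
body[0] sub  r3, r1, #54 -> r3=0xc3
body[1] xor  r2, r6, r0 -> r2=0xdd
body[2] mov  r6, r3 -> r6=0xc3
body[3] add  r4, r6, #3 -> r4=0xc6
body[4] add  r5, r1, r5 -> r5=0x14
body[5] sub  r0, r5, r0 -> r0=0x4c
body[6] sub  r5, r1, r5 -> r5=0xe5
body[7] add  r1, r3, #55 -> r1=0xfa
epilogue: pop r3=0x9d, sp=0xcc
epilogue: pop r0=0xc8, sp=0xcd
r5 is caller-saved -> body value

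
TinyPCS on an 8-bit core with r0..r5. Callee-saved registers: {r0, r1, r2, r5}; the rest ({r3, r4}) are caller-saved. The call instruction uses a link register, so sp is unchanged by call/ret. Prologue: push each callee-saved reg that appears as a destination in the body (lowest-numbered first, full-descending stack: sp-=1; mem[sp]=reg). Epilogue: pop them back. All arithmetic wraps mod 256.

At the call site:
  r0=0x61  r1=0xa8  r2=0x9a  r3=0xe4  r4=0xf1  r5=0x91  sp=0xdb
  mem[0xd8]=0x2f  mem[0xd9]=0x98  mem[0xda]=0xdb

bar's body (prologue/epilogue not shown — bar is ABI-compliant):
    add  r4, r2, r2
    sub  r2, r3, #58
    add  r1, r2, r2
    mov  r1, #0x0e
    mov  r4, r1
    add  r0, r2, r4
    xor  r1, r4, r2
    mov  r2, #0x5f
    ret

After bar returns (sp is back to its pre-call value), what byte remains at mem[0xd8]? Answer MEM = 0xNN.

MEM = 0x9a

prologue: push r0 -> mem[0xda]=0x61, sp=0xda
prologue: push r1 -> mem[0xd9]=0xa8, sp=0xd9
prologue: push r2 -> mem[0xd8]=0x9a, sp=0xd8
body[0] add  r4, r2, r2 -> r4=0x34
body[1] sub  r2, r3, #58 -> r2=0xaa
body[2] add  r1, r2, r2 -> r1=0x54
body[3] mov  r1, #0x0e -> r1=0x0e
body[4] mov  r4, r1 -> r4=0x0e
body[5] add  r0, r2, r4 -> r0=0xb8
body[6] xor  r1, r4, r2 -> r1=0xa4
body[7] mov  r2, #0x5f -> r2=0x5f
epilogue: pop r2=0x9a, sp=0xd9
epilogue: pop r1=0xa8, sp=0xda
epilogue: pop r0=0x61, sp=0xdb
prologue pushed ['r0', 'r1', 'r2'] at ['0xda', '0xd9', '0xd8']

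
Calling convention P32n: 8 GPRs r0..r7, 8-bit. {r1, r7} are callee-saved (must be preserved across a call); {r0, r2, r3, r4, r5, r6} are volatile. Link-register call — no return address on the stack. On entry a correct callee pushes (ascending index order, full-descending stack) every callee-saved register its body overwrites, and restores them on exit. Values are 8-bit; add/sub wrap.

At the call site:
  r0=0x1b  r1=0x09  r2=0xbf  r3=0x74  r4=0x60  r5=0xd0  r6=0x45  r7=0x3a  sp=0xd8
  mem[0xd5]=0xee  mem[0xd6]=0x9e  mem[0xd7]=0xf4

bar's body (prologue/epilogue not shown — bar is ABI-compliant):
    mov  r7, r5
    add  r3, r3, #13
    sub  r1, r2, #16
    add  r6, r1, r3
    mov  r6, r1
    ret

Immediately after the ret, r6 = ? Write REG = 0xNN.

prologue: push r1 → mem[0xd7]=0x09, sp=0xd7
prologue: push r7 → mem[0xd6]=0x3a, sp=0xd6
body[0] mov  r7, r5 → r7=0xd0
body[1] add  r3, r3, #13 → r3=0x81
body[2] sub  r1, r2, #16 → r1=0xaf
body[3] add  r6, r1, r3 → r6=0x30
body[4] mov  r6, r1 → r6=0xaf
epilogue: pop r7=0x3a, sp=0xd7
epilogue: pop r1=0x09, sp=0xd8
r6 is caller-saved → body value

REG = 0xaf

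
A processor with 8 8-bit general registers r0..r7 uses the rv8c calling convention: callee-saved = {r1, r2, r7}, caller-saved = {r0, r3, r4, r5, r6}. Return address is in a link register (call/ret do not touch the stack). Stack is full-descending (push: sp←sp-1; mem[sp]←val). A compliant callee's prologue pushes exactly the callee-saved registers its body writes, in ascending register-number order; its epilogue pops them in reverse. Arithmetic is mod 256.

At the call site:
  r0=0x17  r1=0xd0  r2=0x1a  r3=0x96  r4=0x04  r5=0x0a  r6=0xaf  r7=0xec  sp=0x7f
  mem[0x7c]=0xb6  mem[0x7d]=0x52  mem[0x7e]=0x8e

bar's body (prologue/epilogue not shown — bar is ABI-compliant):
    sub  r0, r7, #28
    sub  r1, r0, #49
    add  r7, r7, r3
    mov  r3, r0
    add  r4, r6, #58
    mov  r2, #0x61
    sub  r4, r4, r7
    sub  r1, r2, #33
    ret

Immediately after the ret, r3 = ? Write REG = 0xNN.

prologue: push r1 -> mem[0x7e]=0xd0, sp=0x7e
prologue: push r2 -> mem[0x7d]=0x1a, sp=0x7d
prologue: push r7 -> mem[0x7c]=0xec, sp=0x7c
body[0] sub  r0, r7, #28 -> r0=0xd0
body[1] sub  r1, r0, #49 -> r1=0x9f
body[2] add  r7, r7, r3 -> r7=0x82
body[3] mov  r3, r0 -> r3=0xd0
body[4] add  r4, r6, #58 -> r4=0xe9
body[5] mov  r2, #0x61 -> r2=0x61
body[6] sub  r4, r4, r7 -> r4=0x67
body[7] sub  r1, r2, #33 -> r1=0x40
epilogue: pop r7=0xec, sp=0x7d
epilogue: pop r2=0x1a, sp=0x7e
epilogue: pop r1=0xd0, sp=0x7f
r3 is caller-saved -> body value

REG = 0xd0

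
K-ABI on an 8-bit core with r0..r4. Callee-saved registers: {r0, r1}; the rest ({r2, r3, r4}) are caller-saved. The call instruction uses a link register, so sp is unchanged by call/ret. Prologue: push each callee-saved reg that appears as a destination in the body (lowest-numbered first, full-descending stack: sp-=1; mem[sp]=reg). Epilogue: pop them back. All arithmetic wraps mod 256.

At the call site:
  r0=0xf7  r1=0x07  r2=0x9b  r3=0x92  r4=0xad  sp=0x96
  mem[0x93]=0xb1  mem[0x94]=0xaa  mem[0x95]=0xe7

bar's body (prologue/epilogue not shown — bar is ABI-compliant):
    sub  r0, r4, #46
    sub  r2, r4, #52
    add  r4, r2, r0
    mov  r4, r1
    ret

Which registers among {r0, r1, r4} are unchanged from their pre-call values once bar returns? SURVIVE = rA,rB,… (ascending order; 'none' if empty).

SURVIVE = r0,r1

prologue: push r0 -> mem[0x95]=0xf7, sp=0x95
body[0] sub  r0, r4, #46 -> r0=0x7f
body[1] sub  r2, r4, #52 -> r2=0x79
body[2] add  r4, r2, r0 -> r4=0xf8
body[3] mov  r4, r1 -> r4=0x07
epilogue: pop r0=0xf7, sp=0x96
r0: callee-saved, written=True
r1: callee-saved, written=False
r4: caller-saved, written=True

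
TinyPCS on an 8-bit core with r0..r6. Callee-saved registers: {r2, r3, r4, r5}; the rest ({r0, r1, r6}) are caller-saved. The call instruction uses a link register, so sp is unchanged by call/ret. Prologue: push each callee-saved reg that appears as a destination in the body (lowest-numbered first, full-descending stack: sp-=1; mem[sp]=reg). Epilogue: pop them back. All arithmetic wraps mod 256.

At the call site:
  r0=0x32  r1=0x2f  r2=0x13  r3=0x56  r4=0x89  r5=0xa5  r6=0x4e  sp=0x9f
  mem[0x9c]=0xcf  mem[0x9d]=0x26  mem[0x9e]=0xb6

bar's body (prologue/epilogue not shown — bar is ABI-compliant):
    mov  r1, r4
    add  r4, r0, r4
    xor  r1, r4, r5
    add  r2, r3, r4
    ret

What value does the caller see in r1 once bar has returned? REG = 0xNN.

prologue: push r2 -> mem[0x9e]=0x13, sp=0x9e
prologue: push r4 -> mem[0x9d]=0x89, sp=0x9d
body[0] mov  r1, r4 -> r1=0x89
body[1] add  r4, r0, r4 -> r4=0xbb
body[2] xor  r1, r4, r5 -> r1=0x1e
body[3] add  r2, r3, r4 -> r2=0x11
epilogue: pop r4=0x89, sp=0x9e
epilogue: pop r2=0x13, sp=0x9f
r1 is caller-saved -> body value

REG = 0x1e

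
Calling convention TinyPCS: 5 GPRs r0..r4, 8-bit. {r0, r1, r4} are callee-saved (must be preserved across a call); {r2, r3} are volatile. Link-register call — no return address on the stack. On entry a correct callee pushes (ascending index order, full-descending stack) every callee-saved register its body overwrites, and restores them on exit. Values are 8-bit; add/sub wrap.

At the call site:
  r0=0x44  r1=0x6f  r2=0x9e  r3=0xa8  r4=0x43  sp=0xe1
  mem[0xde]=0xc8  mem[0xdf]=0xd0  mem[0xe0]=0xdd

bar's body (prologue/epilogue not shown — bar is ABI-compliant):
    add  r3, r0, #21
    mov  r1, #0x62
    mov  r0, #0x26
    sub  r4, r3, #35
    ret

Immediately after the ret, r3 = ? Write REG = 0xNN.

prologue: push r0 → mem[0xe0]=0x44, sp=0xe0
prologue: push r1 → mem[0xdf]=0x6f, sp=0xdf
prologue: push r4 → mem[0xde]=0x43, sp=0xde
body[0] add  r3, r0, #21 → r3=0x59
body[1] mov  r1, #0x62 → r1=0x62
body[2] mov  r0, #0x26 → r0=0x26
body[3] sub  r4, r3, #35 → r4=0x36
epilogue: pop r4=0x43, sp=0xdf
epilogue: pop r1=0x6f, sp=0xe0
epilogue: pop r0=0x44, sp=0xe1
r3 is caller-saved → body value

REG = 0x59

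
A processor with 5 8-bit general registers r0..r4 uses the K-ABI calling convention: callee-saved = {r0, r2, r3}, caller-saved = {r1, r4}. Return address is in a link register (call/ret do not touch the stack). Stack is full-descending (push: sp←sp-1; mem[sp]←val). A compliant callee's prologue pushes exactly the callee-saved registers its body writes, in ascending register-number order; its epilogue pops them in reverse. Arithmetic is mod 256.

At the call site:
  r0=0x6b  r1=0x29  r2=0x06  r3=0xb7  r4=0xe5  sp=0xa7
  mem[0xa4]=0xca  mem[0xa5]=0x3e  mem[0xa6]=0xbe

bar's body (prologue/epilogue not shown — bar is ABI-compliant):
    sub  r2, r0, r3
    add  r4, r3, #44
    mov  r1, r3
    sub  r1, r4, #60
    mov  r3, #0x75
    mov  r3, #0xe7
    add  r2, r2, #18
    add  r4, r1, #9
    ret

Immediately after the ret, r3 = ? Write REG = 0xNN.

prologue: push r2 -> mem[0xa6]=0x06, sp=0xa6
prologue: push r3 -> mem[0xa5]=0xb7, sp=0xa5
body[0] sub  r2, r0, r3 -> r2=0xb4
body[1] add  r4, r3, #44 -> r4=0xe3
body[2] mov  r1, r3 -> r1=0xb7
body[3] sub  r1, r4, #60 -> r1=0xa7
body[4] mov  r3, #0x75 -> r3=0x75
body[5] mov  r3, #0xe7 -> r3=0xe7
body[6] add  r2, r2, #18 -> r2=0xc6
body[7] add  r4, r1, #9 -> r4=0xb0
epilogue: pop r3=0xb7, sp=0xa6
epilogue: pop r2=0x06, sp=0xa7
r3 is callee-saved -> restored

REG = 0xb7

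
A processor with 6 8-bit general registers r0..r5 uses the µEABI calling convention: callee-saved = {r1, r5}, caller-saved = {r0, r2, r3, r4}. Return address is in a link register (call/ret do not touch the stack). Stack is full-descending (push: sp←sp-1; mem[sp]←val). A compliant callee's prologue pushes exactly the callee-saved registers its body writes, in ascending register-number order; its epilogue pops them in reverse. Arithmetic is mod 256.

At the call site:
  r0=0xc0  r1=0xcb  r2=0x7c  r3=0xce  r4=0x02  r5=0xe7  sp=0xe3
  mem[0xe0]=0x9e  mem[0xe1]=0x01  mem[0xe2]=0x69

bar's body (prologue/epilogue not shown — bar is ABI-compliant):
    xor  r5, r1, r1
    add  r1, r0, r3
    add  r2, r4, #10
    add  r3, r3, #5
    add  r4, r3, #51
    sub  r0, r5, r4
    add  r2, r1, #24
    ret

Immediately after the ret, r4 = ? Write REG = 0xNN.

prologue: push r1 -> mem[0xe2]=0xcb, sp=0xe2
prologue: push r5 -> mem[0xe1]=0xe7, sp=0xe1
body[0] xor  r5, r1, r1 -> r5=0x00
body[1] add  r1, r0, r3 -> r1=0x8e
body[2] add  r2, r4, #10 -> r2=0x0c
body[3] add  r3, r3, #5 -> r3=0xd3
body[4] add  r4, r3, #51 -> r4=0x06
body[5] sub  r0, r5, r4 -> r0=0xfa
body[6] add  r2, r1, #24 -> r2=0xa6
epilogue: pop r5=0xe7, sp=0xe2
epilogue: pop r1=0xcb, sp=0xe3
r4 is caller-saved -> body value

REG = 0x06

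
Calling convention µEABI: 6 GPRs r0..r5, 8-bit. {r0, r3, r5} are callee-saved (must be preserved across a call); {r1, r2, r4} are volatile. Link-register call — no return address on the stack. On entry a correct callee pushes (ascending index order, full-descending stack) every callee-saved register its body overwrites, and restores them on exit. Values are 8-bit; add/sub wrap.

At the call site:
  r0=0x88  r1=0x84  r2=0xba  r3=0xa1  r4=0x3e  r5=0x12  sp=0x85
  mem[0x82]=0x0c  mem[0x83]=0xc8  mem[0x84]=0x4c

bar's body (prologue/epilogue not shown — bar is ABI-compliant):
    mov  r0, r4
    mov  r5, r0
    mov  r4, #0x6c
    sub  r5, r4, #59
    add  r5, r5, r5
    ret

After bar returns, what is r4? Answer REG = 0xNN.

REG = 0x6c

prologue: push r0 -> mem[0x84]=0x88, sp=0x84
prologue: push r5 -> mem[0x83]=0x12, sp=0x83
body[0] mov  r0, r4 -> r0=0x3e
body[1] mov  r5, r0 -> r5=0x3e
body[2] mov  r4, #0x6c -> r4=0x6c
body[3] sub  r5, r4, #59 -> r5=0x31
body[4] add  r5, r5, r5 -> r5=0x62
epilogue: pop r5=0x12, sp=0x84
epilogue: pop r0=0x88, sp=0x85
r4 is caller-saved -> body value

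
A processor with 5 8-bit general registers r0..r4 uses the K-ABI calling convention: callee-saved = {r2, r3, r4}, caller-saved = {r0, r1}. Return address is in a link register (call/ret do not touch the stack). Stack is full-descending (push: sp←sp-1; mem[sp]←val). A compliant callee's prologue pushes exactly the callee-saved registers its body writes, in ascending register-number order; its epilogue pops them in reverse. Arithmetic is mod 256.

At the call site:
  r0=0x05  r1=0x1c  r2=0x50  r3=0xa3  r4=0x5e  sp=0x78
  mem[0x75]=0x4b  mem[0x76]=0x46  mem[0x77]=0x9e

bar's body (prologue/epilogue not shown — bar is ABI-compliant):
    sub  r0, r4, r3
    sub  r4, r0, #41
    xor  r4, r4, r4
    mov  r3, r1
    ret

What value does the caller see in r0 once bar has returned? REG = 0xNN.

REG = 0xbb

prologue: push r3 -> mem[0x77]=0xa3, sp=0x77
prologue: push r4 -> mem[0x76]=0x5e, sp=0x76
body[0] sub  r0, r4, r3 -> r0=0xbb
body[1] sub  r4, r0, #41 -> r4=0x92
body[2] xor  r4, r4, r4 -> r4=0x00
body[3] mov  r3, r1 -> r3=0x1c
epilogue: pop r4=0x5e, sp=0x77
epilogue: pop r3=0xa3, sp=0x78
r0 is caller-saved -> body value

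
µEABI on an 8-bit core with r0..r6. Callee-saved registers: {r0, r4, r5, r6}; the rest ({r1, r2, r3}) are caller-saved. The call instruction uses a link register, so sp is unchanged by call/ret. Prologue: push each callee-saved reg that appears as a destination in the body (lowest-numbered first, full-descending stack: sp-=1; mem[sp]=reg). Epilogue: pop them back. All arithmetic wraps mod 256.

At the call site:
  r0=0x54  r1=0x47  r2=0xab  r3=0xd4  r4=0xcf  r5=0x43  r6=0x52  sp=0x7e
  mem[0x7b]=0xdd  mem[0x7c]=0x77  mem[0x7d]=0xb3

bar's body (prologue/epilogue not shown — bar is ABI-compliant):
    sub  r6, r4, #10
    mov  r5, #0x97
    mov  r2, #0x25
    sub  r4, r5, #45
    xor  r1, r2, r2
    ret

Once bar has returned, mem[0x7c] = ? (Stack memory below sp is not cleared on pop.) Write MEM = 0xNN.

prologue: push r4 → mem[0x7d]=0xcf, sp=0x7d
prologue: push r5 → mem[0x7c]=0x43, sp=0x7c
prologue: push r6 → mem[0x7b]=0x52, sp=0x7b
body[0] sub  r6, r4, #10 → r6=0xc5
body[1] mov  r5, #0x97 → r5=0x97
body[2] mov  r2, #0x25 → r2=0x25
body[3] sub  r4, r5, #45 → r4=0x6a
body[4] xor  r1, r2, r2 → r1=0x00
epilogue: pop r6=0x52, sp=0x7c
epilogue: pop r5=0x43, sp=0x7d
epilogue: pop r4=0xcf, sp=0x7e
prologue pushed ['r4', 'r5', 'r6'] at ['0x7d', '0x7c', '0x7b']

MEM = 0x43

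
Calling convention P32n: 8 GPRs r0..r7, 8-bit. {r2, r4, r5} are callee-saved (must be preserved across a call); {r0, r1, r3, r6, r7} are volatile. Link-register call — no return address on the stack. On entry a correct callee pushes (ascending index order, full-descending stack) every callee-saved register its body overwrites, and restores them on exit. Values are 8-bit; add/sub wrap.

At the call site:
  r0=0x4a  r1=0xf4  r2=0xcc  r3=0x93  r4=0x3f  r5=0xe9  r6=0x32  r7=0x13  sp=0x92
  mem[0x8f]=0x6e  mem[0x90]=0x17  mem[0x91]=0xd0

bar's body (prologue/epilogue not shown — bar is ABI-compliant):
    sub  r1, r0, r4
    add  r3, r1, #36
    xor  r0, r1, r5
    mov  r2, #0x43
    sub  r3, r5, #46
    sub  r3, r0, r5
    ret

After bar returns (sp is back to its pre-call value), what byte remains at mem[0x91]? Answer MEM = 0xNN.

prologue: push r2 -> mem[0x91]=0xcc, sp=0x91
body[0] sub  r1, r0, r4 -> r1=0x0b
body[1] add  r3, r1, #36 -> r3=0x2f
body[2] xor  r0, r1, r5 -> r0=0xe2
body[3] mov  r2, #0x43 -> r2=0x43
body[4] sub  r3, r5, #46 -> r3=0xbb
body[5] sub  r3, r0, r5 -> r3=0xf9
epilogue: pop r2=0xcc, sp=0x92
prologue pushed ['r2'] at ['0x91']

MEM = 0xcc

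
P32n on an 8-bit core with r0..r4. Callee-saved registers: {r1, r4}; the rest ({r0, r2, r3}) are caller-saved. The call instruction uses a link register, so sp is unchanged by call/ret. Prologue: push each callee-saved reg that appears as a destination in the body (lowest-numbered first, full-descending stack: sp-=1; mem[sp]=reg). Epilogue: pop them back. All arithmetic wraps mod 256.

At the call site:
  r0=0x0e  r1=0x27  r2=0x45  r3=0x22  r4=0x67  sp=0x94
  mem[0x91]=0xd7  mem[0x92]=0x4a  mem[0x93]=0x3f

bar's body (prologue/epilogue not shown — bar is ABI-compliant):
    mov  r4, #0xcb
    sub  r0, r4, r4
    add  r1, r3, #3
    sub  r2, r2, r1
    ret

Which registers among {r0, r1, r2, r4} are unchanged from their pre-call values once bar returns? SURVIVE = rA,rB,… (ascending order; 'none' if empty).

prologue: push r1 → mem[0x93]=0x27, sp=0x93
prologue: push r4 → mem[0x92]=0x67, sp=0x92
body[0] mov  r4, #0xcb → r4=0xcb
body[1] sub  r0, r4, r4 → r0=0x00
body[2] add  r1, r3, #3 → r1=0x25
body[3] sub  r2, r2, r1 → r2=0x20
epilogue: pop r4=0x67, sp=0x93
epilogue: pop r1=0x27, sp=0x94
r0: caller-saved, written=True
r1: callee-saved, written=True
r2: caller-saved, written=True
r4: callee-saved, written=True

SURVIVE = r1,r4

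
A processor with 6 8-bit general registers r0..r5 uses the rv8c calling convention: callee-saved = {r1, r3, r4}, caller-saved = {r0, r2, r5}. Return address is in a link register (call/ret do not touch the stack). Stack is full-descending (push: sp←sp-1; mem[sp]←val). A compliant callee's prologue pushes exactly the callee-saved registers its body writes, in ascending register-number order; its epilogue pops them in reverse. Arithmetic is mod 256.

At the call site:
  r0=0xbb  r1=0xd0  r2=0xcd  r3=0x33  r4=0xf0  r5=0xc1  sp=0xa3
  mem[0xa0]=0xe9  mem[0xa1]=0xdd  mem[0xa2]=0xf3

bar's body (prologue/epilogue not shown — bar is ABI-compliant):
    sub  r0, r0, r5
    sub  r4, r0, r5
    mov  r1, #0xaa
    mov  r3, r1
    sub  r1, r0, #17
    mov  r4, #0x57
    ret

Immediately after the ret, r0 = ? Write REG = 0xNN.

REG = 0xfa

prologue: push r1 → mem[0xa2]=0xd0, sp=0xa2
prologue: push r3 → mem[0xa1]=0x33, sp=0xa1
prologue: push r4 → mem[0xa0]=0xf0, sp=0xa0
body[0] sub  r0, r0, r5 → r0=0xfa
body[1] sub  r4, r0, r5 → r4=0x39
body[2] mov  r1, #0xaa → r1=0xaa
body[3] mov  r3, r1 → r3=0xaa
body[4] sub  r1, r0, #17 → r1=0xe9
body[5] mov  r4, #0x57 → r4=0x57
epilogue: pop r4=0xf0, sp=0xa1
epilogue: pop r3=0x33, sp=0xa2
epilogue: pop r1=0xd0, sp=0xa3
r0 is caller-saved → body value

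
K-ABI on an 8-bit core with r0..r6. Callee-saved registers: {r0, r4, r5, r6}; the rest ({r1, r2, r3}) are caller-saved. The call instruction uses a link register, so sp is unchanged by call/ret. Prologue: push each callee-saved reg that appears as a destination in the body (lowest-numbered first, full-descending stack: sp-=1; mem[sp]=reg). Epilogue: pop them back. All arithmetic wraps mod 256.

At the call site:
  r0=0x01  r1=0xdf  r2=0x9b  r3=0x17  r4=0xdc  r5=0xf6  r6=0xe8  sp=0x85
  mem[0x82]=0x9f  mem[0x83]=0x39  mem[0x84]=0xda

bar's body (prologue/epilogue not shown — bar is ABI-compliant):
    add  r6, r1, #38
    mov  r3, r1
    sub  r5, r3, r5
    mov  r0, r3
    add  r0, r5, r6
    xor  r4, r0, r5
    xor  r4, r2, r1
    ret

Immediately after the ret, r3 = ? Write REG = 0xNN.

prologue: push r0 -> mem[0x84]=0x01, sp=0x84
prologue: push r4 -> mem[0x83]=0xdc, sp=0x83
prologue: push r5 -> mem[0x82]=0xf6, sp=0x82
prologue: push r6 -> mem[0x81]=0xe8, sp=0x81
body[0] add  r6, r1, #38 -> r6=0x05
body[1] mov  r3, r1 -> r3=0xdf
body[2] sub  r5, r3, r5 -> r5=0xe9
body[3] mov  r0, r3 -> r0=0xdf
body[4] add  r0, r5, r6 -> r0=0xee
body[5] xor  r4, r0, r5 -> r4=0x07
body[6] xor  r4, r2, r1 -> r4=0x44
epilogue: pop r6=0xe8, sp=0x82
epilogue: pop r5=0xf6, sp=0x83
epilogue: pop r4=0xdc, sp=0x84
epilogue: pop r0=0x01, sp=0x85
r3 is caller-saved -> body value

REG = 0xdf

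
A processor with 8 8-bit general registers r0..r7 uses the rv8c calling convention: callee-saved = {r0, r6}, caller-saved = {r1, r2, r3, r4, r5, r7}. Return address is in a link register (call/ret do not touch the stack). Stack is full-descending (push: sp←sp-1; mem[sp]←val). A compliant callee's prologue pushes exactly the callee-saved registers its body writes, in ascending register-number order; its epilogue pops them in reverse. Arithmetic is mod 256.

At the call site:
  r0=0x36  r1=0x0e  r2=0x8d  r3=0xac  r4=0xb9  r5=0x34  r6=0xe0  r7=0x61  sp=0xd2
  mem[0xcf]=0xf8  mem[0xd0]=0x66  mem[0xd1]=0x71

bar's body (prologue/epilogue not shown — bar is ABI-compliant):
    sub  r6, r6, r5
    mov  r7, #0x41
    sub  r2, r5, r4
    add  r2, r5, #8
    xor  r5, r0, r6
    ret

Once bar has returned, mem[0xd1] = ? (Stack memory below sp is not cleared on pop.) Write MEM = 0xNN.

MEM = 0xe0

prologue: push r6 → mem[0xd1]=0xe0, sp=0xd1
body[0] sub  r6, r6, r5 → r6=0xac
body[1] mov  r7, #0x41 → r7=0x41
body[2] sub  r2, r5, r4 → r2=0x7b
body[3] add  r2, r5, #8 → r2=0x3c
body[4] xor  r5, r0, r6 → r5=0x9a
epilogue: pop r6=0xe0, sp=0xd2
prologue pushed ['r6'] at ['0xd1']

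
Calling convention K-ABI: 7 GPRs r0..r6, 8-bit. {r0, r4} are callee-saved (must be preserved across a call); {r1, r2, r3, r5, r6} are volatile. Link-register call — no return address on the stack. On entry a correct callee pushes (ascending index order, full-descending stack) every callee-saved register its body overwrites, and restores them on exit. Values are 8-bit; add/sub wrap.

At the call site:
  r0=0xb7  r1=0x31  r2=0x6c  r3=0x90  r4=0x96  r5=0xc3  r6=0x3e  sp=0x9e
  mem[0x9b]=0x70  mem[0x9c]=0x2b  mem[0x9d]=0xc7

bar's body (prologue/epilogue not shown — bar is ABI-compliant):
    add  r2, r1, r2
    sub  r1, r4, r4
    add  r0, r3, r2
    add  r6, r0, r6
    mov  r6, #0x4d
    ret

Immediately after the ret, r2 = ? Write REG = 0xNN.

REG = 0x9d

prologue: push r0 → mem[0x9d]=0xb7, sp=0x9d
body[0] add  r2, r1, r2 → r2=0x9d
body[1] sub  r1, r4, r4 → r1=0x00
body[2] add  r0, r3, r2 → r0=0x2d
body[3] add  r6, r0, r6 → r6=0x6b
body[4] mov  r6, #0x4d → r6=0x4d
epilogue: pop r0=0xb7, sp=0x9e
r2 is caller-saved → body value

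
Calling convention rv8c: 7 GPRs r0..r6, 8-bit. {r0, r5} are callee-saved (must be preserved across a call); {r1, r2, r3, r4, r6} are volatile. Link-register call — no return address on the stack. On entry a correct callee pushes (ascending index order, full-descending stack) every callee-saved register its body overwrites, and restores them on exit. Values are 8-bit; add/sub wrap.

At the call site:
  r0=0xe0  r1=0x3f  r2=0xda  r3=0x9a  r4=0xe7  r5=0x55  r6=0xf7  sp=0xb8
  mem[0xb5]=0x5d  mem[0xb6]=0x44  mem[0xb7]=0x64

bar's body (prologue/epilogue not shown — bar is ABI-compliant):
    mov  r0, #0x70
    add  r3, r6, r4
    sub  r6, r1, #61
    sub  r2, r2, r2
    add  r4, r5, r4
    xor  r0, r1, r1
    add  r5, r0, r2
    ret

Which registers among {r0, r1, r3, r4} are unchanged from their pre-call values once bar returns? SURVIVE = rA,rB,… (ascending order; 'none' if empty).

prologue: push r0 → mem[0xb7]=0xe0, sp=0xb7
prologue: push r5 → mem[0xb6]=0x55, sp=0xb6
body[0] mov  r0, #0x70 → r0=0x70
body[1] add  r3, r6, r4 → r3=0xde
body[2] sub  r6, r1, #61 → r6=0x02
body[3] sub  r2, r2, r2 → r2=0x00
body[4] add  r4, r5, r4 → r4=0x3c
body[5] xor  r0, r1, r1 → r0=0x00
body[6] add  r5, r0, r2 → r5=0x00
epilogue: pop r5=0x55, sp=0xb7
epilogue: pop r0=0xe0, sp=0xb8
r0: callee-saved, written=True
r1: caller-saved, written=False
r3: caller-saved, written=True
r4: caller-saved, written=True

SURVIVE = r0,r1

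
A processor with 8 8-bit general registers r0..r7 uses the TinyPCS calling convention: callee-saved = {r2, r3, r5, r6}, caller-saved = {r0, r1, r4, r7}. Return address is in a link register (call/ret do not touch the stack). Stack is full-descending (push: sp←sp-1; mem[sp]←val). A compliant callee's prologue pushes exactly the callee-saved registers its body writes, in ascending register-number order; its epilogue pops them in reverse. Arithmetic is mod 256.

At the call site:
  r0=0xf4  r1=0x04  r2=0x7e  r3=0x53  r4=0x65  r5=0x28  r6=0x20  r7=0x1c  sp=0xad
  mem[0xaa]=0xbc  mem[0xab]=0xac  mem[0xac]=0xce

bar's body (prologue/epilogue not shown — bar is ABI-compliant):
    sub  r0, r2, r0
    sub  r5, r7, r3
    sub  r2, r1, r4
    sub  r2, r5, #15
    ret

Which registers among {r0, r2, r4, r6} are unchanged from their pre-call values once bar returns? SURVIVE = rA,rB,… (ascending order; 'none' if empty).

prologue: push r2 -> mem[0xac]=0x7e, sp=0xac
prologue: push r5 -> mem[0xab]=0x28, sp=0xab
body[0] sub  r0, r2, r0 -> r0=0x8a
body[1] sub  r5, r7, r3 -> r5=0xc9
body[2] sub  r2, r1, r4 -> r2=0x9f
body[3] sub  r2, r5, #15 -> r2=0xba
epilogue: pop r5=0x28, sp=0xac
epilogue: pop r2=0x7e, sp=0xad
r0: caller-saved, written=True
r2: callee-saved, written=True
r4: caller-saved, written=False
r6: callee-saved, written=False

SURVIVE = r2,r4,r6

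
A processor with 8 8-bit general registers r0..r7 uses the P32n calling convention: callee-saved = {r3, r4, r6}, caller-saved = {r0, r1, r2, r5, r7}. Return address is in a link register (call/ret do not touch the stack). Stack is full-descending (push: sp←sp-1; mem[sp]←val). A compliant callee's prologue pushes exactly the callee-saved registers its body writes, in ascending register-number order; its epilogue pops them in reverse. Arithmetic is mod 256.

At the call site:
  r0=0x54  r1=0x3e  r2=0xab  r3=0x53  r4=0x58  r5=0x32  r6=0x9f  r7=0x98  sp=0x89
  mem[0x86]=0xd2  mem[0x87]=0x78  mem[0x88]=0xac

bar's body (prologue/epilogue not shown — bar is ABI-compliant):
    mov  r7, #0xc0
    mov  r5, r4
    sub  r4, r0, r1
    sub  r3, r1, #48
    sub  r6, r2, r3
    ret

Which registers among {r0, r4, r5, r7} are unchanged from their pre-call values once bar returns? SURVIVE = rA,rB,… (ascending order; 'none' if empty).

prologue: push r3 → mem[0x88]=0x53, sp=0x88
prologue: push r4 → mem[0x87]=0x58, sp=0x87
prologue: push r6 → mem[0x86]=0x9f, sp=0x86
body[0] mov  r7, #0xc0 → r7=0xc0
body[1] mov  r5, r4 → r5=0x58
body[2] sub  r4, r0, r1 → r4=0x16
body[3] sub  r3, r1, #48 → r3=0x0e
body[4] sub  r6, r2, r3 → r6=0x9d
epilogue: pop r6=0x9f, sp=0x87
epilogue: pop r4=0x58, sp=0x88
epilogue: pop r3=0x53, sp=0x89
r0: caller-saved, written=False
r4: callee-saved, written=True
r5: caller-saved, written=True
r7: caller-saved, written=True

SURVIVE = r0,r4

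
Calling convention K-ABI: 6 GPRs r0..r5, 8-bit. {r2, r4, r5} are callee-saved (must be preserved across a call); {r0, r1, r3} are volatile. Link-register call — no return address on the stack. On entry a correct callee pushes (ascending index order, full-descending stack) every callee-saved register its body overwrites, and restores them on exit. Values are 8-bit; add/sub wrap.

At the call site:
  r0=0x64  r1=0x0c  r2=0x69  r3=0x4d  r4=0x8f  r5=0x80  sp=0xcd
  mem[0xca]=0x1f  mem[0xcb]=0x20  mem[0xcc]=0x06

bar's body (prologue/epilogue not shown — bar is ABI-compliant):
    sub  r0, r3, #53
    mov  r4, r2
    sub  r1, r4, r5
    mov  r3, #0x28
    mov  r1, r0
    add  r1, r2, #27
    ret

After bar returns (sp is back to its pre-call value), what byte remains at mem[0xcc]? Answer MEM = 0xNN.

prologue: push r4 -> mem[0xcc]=0x8f, sp=0xcc
body[0] sub  r0, r3, #53 -> r0=0x18
body[1] mov  r4, r2 -> r4=0x69
body[2] sub  r1, r4, r5 -> r1=0xe9
body[3] mov  r3, #0x28 -> r3=0x28
body[4] mov  r1, r0 -> r1=0x18
body[5] add  r1, r2, #27 -> r1=0x84
epilogue: pop r4=0x8f, sp=0xcd
prologue pushed ['r4'] at ['0xcc']

MEM = 0x8f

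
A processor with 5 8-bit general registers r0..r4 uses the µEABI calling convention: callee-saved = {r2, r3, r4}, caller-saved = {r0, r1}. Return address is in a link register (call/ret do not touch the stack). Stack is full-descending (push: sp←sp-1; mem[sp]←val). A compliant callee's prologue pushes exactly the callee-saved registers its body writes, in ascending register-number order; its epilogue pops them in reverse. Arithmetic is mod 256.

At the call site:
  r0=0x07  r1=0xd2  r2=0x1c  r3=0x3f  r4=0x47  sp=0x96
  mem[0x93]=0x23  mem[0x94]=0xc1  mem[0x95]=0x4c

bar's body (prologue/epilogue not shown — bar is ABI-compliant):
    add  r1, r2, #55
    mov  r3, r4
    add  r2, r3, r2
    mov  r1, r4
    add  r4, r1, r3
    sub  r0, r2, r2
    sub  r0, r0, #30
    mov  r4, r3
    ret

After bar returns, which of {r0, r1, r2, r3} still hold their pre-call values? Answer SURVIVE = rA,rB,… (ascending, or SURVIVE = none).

SURVIVE = r2,r3

prologue: push r2 -> mem[0x95]=0x1c, sp=0x95
prologue: push r3 -> mem[0x94]=0x3f, sp=0x94
prologue: push r4 -> mem[0x93]=0x47, sp=0x93
body[0] add  r1, r2, #55 -> r1=0x53
body[1] mov  r3, r4 -> r3=0x47
body[2] add  r2, r3, r2 -> r2=0x63
body[3] mov  r1, r4 -> r1=0x47
body[4] add  r4, r1, r3 -> r4=0x8e
body[5] sub  r0, r2, r2 -> r0=0x00
body[6] sub  r0, r0, #30 -> r0=0xe2
body[7] mov  r4, r3 -> r4=0x47
epilogue: pop r4=0x47, sp=0x94
epilogue: pop r3=0x3f, sp=0x95
epilogue: pop r2=0x1c, sp=0x96
r0: caller-saved, written=True
r1: caller-saved, written=True
r2: callee-saved, written=True
r3: callee-saved, written=True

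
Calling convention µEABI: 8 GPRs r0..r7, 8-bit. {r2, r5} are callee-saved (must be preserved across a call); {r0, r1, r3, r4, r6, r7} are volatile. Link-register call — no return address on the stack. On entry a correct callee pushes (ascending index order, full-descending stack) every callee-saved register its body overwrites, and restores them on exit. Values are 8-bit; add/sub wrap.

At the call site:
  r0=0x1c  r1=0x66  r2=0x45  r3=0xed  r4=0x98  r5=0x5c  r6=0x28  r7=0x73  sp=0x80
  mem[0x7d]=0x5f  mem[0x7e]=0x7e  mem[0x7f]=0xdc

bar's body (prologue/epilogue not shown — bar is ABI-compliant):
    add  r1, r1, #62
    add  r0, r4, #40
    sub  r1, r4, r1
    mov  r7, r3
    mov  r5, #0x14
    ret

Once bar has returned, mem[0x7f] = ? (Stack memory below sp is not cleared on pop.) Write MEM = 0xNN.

prologue: push r5 -> mem[0x7f]=0x5c, sp=0x7f
body[0] add  r1, r1, #62 -> r1=0xa4
body[1] add  r0, r4, #40 -> r0=0xc0
body[2] sub  r1, r4, r1 -> r1=0xf4
body[3] mov  r7, r3 -> r7=0xed
body[4] mov  r5, #0x14 -> r5=0x14
epilogue: pop r5=0x5c, sp=0x80
prologue pushed ['r5'] at ['0x7f']

MEM = 0x5c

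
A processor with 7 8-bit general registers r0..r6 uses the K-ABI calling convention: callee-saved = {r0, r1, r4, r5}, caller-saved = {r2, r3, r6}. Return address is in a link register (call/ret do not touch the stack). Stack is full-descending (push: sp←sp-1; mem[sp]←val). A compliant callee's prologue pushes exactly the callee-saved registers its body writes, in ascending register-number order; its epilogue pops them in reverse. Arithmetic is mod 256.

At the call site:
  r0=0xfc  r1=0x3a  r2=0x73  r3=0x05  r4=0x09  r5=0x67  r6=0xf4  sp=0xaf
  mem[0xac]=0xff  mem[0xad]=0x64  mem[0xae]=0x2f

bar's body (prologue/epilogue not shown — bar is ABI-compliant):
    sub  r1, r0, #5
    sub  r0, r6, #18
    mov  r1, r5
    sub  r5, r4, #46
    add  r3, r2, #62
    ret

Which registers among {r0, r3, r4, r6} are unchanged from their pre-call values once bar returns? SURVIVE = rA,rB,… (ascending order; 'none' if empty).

prologue: push r0 → mem[0xae]=0xfc, sp=0xae
prologue: push r1 → mem[0xad]=0x3a, sp=0xad
prologue: push r5 → mem[0xac]=0x67, sp=0xac
body[0] sub  r1, r0, #5 → r1=0xf7
body[1] sub  r0, r6, #18 → r0=0xe2
body[2] mov  r1, r5 → r1=0x67
body[3] sub  r5, r4, #46 → r5=0xdb
body[4] add  r3, r2, #62 → r3=0xb1
epilogue: pop r5=0x67, sp=0xad
epilogue: pop r1=0x3a, sp=0xae
epilogue: pop r0=0xfc, sp=0xaf
r0: callee-saved, written=True
r3: caller-saved, written=True
r4: callee-saved, written=False
r6: caller-saved, written=False

SURVIVE = r0,r4,r6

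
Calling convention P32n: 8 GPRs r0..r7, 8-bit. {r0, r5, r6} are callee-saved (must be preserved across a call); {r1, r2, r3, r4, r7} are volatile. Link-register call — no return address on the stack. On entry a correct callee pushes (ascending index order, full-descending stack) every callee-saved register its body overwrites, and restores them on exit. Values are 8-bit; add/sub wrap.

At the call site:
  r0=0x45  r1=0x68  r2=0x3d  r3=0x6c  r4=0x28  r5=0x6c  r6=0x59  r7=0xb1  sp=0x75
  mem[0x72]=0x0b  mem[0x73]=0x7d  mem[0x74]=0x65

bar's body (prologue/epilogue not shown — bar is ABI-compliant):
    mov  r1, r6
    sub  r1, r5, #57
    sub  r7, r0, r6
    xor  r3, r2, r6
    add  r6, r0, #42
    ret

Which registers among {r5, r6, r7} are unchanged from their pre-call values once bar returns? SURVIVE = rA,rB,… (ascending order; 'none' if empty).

SURVIVE = r5,r6

prologue: push r6 -> mem[0x74]=0x59, sp=0x74
body[0] mov  r1, r6 -> r1=0x59
body[1] sub  r1, r5, #57 -> r1=0x33
body[2] sub  r7, r0, r6 -> r7=0xec
body[3] xor  r3, r2, r6 -> r3=0x64
body[4] add  r6, r0, #42 -> r6=0x6f
epilogue: pop r6=0x59, sp=0x75
r5: callee-saved, written=False
r6: callee-saved, written=True
r7: caller-saved, written=True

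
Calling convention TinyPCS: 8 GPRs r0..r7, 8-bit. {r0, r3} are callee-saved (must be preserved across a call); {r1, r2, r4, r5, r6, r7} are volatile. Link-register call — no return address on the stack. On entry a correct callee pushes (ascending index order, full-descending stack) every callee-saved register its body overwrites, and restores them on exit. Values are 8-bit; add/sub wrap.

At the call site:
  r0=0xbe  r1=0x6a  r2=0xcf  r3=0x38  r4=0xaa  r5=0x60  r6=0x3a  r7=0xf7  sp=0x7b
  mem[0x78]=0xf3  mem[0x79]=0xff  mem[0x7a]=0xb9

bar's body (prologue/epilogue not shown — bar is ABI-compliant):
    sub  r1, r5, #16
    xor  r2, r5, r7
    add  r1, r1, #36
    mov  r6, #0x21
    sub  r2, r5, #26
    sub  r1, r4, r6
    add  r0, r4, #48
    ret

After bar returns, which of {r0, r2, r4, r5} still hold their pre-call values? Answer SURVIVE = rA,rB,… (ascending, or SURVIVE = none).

SURVIVE = r0,r4,r5

prologue: push r0 → mem[0x7a]=0xbe, sp=0x7a
body[0] sub  r1, r5, #16 → r1=0x50
body[1] xor  r2, r5, r7 → r2=0x97
body[2] add  r1, r1, #36 → r1=0x74
body[3] mov  r6, #0x21 → r6=0x21
body[4] sub  r2, r5, #26 → r2=0x46
body[5] sub  r1, r4, r6 → r1=0x89
body[6] add  r0, r4, #48 → r0=0xda
epilogue: pop r0=0xbe, sp=0x7b
r0: callee-saved, written=True
r2: caller-saved, written=True
r4: caller-saved, written=False
r5: caller-saved, written=False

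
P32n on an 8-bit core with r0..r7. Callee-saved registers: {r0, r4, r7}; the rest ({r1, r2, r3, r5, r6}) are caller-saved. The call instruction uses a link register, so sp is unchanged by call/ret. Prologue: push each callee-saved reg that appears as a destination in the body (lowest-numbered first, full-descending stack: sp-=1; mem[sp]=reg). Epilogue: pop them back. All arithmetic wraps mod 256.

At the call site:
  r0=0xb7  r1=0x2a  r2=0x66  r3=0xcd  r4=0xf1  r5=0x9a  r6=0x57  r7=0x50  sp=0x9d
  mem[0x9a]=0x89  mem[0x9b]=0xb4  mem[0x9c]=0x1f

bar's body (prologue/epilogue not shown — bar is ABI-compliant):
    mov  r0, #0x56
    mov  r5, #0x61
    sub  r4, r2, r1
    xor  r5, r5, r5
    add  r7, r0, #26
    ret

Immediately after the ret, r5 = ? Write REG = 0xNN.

REG = 0x00

prologue: push r0 → mem[0x9c]=0xb7, sp=0x9c
prologue: push r4 → mem[0x9b]=0xf1, sp=0x9b
prologue: push r7 → mem[0x9a]=0x50, sp=0x9a
body[0] mov  r0, #0x56 → r0=0x56
body[1] mov  r5, #0x61 → r5=0x61
body[2] sub  r4, r2, r1 → r4=0x3c
body[3] xor  r5, r5, r5 → r5=0x00
body[4] add  r7, r0, #26 → r7=0x70
epilogue: pop r7=0x50, sp=0x9b
epilogue: pop r4=0xf1, sp=0x9c
epilogue: pop r0=0xb7, sp=0x9d
r5 is caller-saved → body value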